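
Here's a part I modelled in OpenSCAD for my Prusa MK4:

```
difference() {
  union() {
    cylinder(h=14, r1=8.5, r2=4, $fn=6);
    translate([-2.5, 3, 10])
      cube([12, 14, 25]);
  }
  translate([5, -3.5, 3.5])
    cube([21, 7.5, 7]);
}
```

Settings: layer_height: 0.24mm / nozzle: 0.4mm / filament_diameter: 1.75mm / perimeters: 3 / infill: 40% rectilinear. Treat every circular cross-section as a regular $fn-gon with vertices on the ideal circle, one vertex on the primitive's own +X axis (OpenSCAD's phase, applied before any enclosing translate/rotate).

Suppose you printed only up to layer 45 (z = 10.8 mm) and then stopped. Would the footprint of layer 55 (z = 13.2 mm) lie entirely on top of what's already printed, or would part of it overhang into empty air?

Compare the two slices. At z = 10.8: the cone contributes a regular 6-gon of circumradius 5.029 (interpolated between r1=8.5 and r2=4 at t=0.771) (area = (6/2)·5.029²·sin(360°/6) = 65.70 mm²); the cube at (-2.5, 3) (footprint 12×14) is included at this height (area 168.00 mm²); Merging all regions: the regions partially overlap — summed areas 233.70 mm² minus the doubly-counted overlap 7.32 mm² gives 226.37 mm² — area = 226.37 mm²; the cube at (5, -3.5) does not reach this height (z outside [3.5, 10.5]); Taking the first minus the rest: none of the subtracted shapes is present at this height, so the result so far is unchanged — area = 226.37 mm². At z = 13.2: the cone contributes a regular 6-gon of circumradius 4.257 (interpolated between r1=8.5 and r2=4 at t=0.943) (area = (6/2)·4.257²·sin(360°/6) = 47.09 mm²); the 12×14 cube at (-2.5, 3) contributes its full rectangle (area 168.00 mm²); Merging all regions: the regions partially overlap — summed areas 215.09 mm² minus the doubly-counted overlap 3.20 mm² gives 211.89 mm² — area = 211.89 mm²; the cube at (5, -3.5) is not intersected at this z (z outside [3.5, 10.5]); Subtracting the remaining from the first: none of the subtracted shapes is present at this height, so the result so far is unchanged — area = 211.89 mm². Checking containment: the cross-section at z = 13.2 is a subset of the cross-section at z = 10.8.

entirely on top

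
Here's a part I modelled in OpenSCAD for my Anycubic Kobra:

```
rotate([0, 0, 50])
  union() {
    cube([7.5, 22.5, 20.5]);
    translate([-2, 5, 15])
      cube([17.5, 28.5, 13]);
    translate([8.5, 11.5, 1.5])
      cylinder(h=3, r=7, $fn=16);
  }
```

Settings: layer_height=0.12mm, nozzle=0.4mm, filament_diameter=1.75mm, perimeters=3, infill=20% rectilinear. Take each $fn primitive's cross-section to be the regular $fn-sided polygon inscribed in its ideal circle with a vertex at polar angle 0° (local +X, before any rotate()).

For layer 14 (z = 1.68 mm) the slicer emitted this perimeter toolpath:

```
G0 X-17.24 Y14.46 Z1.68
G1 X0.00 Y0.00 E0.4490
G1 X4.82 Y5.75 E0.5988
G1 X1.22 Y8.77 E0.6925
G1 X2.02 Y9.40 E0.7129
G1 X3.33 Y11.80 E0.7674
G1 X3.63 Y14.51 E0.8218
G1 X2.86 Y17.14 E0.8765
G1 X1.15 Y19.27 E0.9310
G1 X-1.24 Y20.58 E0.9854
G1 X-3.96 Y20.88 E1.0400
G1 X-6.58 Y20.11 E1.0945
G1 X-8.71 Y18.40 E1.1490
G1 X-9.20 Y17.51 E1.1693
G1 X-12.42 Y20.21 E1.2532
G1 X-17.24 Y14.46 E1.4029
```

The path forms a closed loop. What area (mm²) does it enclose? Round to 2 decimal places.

Apply the shoelace formula to the sequence of (X, Y) vertices; enclosed area = 257.65 mm².

257.65 mm²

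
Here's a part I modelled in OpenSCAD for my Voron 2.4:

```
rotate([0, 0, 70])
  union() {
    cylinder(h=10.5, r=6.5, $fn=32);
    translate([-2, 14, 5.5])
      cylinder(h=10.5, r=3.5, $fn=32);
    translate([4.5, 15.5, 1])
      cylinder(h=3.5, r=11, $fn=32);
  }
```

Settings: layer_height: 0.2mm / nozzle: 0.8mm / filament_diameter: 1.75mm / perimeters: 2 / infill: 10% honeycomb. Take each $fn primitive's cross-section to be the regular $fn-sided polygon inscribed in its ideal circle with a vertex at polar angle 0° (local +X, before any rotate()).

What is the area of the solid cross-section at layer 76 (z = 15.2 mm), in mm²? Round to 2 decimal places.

38.24 mm²

At z = 15.2 mm: the cylinder is absent (z outside [0, 10.5]); the r=3.5 cylinder at (-2, 14) gives a regular 32-gon of circumradius 3.5 (constant along its height) (area = (32/2)·3.500²·sin(360°/32) = 38.24 mm²); the cylinder at (4.5, 15.5) does not reach this height (z outside [1, 4.5]); Combining (union): only the r=3.5 cylinder at (-2, 14) is present, so the union is just that shape — area = 38.24 mm²; (rotated 70° about Z; rotation is an isometry so areas/perimeters/island counts are preserved). Overall, the cross-section is a single solid region. Net area = 38.24 mm².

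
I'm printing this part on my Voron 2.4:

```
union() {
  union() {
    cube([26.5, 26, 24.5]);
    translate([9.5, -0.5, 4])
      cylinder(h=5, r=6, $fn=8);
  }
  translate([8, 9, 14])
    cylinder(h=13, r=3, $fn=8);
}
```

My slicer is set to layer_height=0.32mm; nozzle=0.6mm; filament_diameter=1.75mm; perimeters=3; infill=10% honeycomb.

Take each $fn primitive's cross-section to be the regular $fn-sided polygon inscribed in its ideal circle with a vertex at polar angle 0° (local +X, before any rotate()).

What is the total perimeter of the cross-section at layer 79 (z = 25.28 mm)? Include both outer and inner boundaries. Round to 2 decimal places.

18.37 mm

At z = 25.28 mm: the cube does not reach this height (z outside [0, 24.5]); the cylinder at (9.5, -0.5) is not intersected at this z (z outside [4, 9]); Combining (union): nothing is present at this height; the r=3 cylinder at (8, 9) contributes a regular 8-gon of circumradius 3 (perimeter = 2·8·3.000·sin(180°/8) = 18.37 mm); Combining (union): only the r=3 cylinder at (8, 9) is present, so the union is just that shape — boundary = 18.37 mm. Overall, the cross-section is a single solid region. Total boundary length (outer) = 18.37 mm.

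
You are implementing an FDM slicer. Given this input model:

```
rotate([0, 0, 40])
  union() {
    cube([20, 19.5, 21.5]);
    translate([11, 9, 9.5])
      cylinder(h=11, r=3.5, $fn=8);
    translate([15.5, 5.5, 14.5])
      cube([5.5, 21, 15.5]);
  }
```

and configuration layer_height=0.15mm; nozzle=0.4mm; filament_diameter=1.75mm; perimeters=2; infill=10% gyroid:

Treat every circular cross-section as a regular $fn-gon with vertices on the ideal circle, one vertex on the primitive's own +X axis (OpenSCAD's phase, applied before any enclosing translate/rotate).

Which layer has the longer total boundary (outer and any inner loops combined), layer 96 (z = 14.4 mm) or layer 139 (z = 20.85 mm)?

Layer 96 (z = 14.4): the cube (footprint 20×19.5) is included at this height (perimeter 79.00 mm); the r=3.5 cylinder at (11, 9) contributes a regular 8-gon of circumradius 3.5 (perimeter = 2·8·3.500·sin(180°/8) = 21.43 mm); the cube at (15.5, 5.5) is absent (z outside [14.5, 30]); Combining (union): the r=3.5 cylinder at (11, 9) lies entirely inside the 20×19.5 cube, so the union is just the 20×19.5 cube — boundary = 79.00 mm; (rotated 40° about Z; rotation is an isometry so areas/perimeters/island counts are preserved). So its perimeter = 79.00 mm. Layer 139 (z = 20.85): the 20×19.5 cube contributes its full rectangle (perimeter 79.00 mm); the cylinder at (11, 9) is absent (z outside [9.5, 20.5]); the cube at (15.5, 5.5) (footprint 5.5×21) is included at this height (perimeter 53.00 mm); Merging all regions: the regions partially overlap (shared area 63.00 mm²), so the edge portions inside another operand are dropped and the merged outline is re-measured after clipping — boundary = 95.00 mm; (whole slice rotated 40° about Z — lengths, areas and connectivity unchanged). So its perimeter = 95.00 mm. Layer 139 is larger (95.00 vs 79.00 mm).

layer 139 (z = 20.85 mm)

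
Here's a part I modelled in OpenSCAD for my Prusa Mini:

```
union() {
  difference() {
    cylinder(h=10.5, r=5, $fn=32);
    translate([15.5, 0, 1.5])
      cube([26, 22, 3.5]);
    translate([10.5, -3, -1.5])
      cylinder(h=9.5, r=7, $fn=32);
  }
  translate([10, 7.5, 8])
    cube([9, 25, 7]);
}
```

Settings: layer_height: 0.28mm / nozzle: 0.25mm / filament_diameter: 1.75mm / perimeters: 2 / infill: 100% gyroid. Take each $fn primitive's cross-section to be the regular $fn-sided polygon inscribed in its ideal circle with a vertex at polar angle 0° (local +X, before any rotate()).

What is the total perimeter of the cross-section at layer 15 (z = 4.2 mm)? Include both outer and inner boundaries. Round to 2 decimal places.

31.27 mm

At z = 4.2 mm: the r=5 cylinder contributes a regular 32-gon of circumradius 5 (perimeter = 2·32·5.000·sin(180°/32) = 31.37 mm); the cube at (15.5, 0) (footprint 26×22) is included at this height (perimeter 96.00 mm); the r=7 cylinder at (10.5, -3) contributes a regular 32-gon of circumradius 7 (perimeter = 2·32·7.000·sin(180°/32) = 43.91 mm); Taking the first minus the rest: starting from the r=5 cylinder, the 26×22 cube at (15.5, 0) misses the remaining region (no effect); the r=7 cylinder at (10.5, -3) partially overlaps it — only the 3.37 mm² overlap (of its 152.95 mm²) is removed, clipping the outline — boundary = 31.27 mm; the cube at (10, 7.5) is absent (z outside [8, 15]); Taking the union: only that combined region is present, so the union is just that shape — boundary = 31.27 mm. Overall, the cross-section is a single solid region. Total boundary length (outer) = 31.27 mm.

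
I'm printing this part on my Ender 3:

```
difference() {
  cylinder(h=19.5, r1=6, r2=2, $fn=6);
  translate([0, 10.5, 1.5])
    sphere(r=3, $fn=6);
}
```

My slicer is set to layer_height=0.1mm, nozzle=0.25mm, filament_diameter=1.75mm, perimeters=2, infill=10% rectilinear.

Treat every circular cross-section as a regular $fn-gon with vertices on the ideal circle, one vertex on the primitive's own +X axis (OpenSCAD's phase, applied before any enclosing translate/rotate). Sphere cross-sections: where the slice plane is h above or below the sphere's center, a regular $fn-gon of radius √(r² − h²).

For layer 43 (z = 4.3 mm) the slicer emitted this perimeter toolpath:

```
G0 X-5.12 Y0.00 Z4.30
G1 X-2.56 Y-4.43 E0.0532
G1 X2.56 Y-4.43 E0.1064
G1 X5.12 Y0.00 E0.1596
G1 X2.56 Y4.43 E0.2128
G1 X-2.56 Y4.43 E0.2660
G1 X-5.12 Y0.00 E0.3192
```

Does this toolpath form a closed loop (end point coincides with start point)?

Start point (G0): (-5.12, 0.00). End point (last G1): the path returns to the start — closed.

yes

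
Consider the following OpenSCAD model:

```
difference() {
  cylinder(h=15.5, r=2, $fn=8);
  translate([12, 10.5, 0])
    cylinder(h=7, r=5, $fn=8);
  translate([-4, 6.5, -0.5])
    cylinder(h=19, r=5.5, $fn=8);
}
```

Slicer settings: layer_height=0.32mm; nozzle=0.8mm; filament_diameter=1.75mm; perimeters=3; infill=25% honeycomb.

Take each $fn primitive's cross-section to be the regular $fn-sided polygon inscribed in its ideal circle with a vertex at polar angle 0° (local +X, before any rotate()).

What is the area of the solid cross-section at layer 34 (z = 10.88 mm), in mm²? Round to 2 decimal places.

11.31 mm²

At z = 10.88 mm: the r=2 cylinder contributes a regular 8-gon of circumradius 2 (area = (8/2)·2.000²·sin(360°/8) = 11.31 mm²); the cylinder at (12, 10.5) does not reach this height (z outside [0, 7]); the cylinder at (-4, 6.5): section is a regular 8-gon, circumradius r=5.5 (area = (8/2)·5.500²·sin(360°/8) = 85.56 mm²); After the difference (first − rest): starting from the r=2 cylinder (11.31 mm²), the r=5.5 cylinder at (-4, 6.5) misses the remaining region (no effect) — area = 11.31 mm². Overall, the cross-section is a single solid region. Net area = 11.31 mm².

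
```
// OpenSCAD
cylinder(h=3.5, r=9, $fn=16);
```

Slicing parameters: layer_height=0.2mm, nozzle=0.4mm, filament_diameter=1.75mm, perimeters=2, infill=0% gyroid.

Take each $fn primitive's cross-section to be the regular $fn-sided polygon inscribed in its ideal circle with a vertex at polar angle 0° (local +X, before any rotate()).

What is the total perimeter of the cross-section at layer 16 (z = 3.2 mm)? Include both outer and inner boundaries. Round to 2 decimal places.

At z = 3.2 mm: the r=9 cylinder gives a regular 16-gon of circumradius 9 (constant along its height) (perimeter = 2·16·9.000·sin(180°/16) = 56.19 mm). Overall, the cross-section is a single solid region. Total boundary length (outer) = 56.19 mm.

56.19 mm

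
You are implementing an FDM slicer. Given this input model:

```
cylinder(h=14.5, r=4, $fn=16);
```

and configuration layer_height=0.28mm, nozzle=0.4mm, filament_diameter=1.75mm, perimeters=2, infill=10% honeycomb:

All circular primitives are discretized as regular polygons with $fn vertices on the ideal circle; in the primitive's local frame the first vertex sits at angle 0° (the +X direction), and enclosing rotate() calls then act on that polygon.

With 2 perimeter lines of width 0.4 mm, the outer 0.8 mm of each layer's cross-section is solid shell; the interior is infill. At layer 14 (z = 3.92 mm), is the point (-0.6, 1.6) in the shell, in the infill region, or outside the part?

infill

At z = 3.92 mm: the cylinder: section is a regular 16-gon, circumradius r=4. Overall, the cross-section is a single solid region. The nearest boundary edge runs (0.00, 4.00)→(-1.53, 3.70); distance from the point to it = 2.24 mm. The point is inside the cross-section and 2.24 mm from the nearest boundary — more than the 0.8 mm shell width (2 × 0.4), so it's in the infill interior.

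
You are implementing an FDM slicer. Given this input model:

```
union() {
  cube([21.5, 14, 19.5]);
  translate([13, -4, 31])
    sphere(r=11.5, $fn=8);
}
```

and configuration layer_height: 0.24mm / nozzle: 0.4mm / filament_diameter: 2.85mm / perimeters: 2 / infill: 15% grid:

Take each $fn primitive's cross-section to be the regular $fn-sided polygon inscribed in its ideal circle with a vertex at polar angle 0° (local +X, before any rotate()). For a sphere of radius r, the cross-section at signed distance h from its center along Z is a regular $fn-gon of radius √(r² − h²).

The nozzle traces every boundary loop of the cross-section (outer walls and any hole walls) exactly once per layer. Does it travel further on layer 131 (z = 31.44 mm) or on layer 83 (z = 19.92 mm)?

Layer 131 (z = 31.44): the cube is not intersected at this z (z outside [0, 19.5]); the r=11.5 sphere at (13, -4) contributes a regular 8-gon of circumradius √(11.5²−0.44²) = 11.492 (perimeter = 2·8·11.492·sin(180°/8) = 70.36 mm); Merging all regions: only the r=11.5 sphere at (13, -4) is present, so the union is just that shape — boundary = 70.36 mm. So its perimeter = 70.36 mm. Layer 83 (z = 19.92): the cube does not reach this height (z outside [0, 19.5]); the sphere at (13, -4): section is a regular 8-gon, circumradius = √(r²−h²) = √(11.5²−11.08²) = 3.080 (perimeter = 2·8·3.080·sin(180°/8) = 18.86 mm); Combining (union): only the r=11.5 sphere at (13, -4) is present, so the union is just that shape — boundary = 18.86 mm. So its perimeter = 18.86 mm. Layer 131 is larger (70.36 vs 18.86 mm).

layer 131 (z = 31.44 mm)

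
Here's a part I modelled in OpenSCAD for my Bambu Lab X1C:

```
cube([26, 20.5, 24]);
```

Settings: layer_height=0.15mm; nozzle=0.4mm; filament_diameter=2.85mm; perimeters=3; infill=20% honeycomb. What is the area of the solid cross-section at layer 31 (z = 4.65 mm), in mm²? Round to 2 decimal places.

533.00 mm²

At z = 4.65 mm: the cube (footprint 26×20.5) is included at this height (area 533.00 mm²). Overall, the cross-section is a single solid region. Net area = 533.00 mm².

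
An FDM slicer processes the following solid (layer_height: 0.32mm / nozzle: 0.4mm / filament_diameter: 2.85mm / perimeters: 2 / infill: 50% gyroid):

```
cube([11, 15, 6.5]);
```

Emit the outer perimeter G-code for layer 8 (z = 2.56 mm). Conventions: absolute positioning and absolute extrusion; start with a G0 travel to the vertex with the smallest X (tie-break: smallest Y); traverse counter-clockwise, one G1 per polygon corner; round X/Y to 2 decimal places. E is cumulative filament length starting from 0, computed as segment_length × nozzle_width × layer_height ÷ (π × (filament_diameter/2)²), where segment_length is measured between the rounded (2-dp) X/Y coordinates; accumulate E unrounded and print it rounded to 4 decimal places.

At z = 2.56 mm: the cube (footprint 11×15) is included at this height. The outline is a single polygon with 4 vertices. Extrusion per mm of travel: 0.4 × 0.32 / (π × 1.425²) = 0.020065. Accumulating E over each segment gives final E = 1.0434.

G0 X0.00 Y0.00 Z2.56
G1 X11.00 Y0.00 E0.2207
G1 X11.00 Y15.00 E0.5217
G1 X0.00 Y15.00 E0.7424
G1 X0.00 Y0.00 E1.0434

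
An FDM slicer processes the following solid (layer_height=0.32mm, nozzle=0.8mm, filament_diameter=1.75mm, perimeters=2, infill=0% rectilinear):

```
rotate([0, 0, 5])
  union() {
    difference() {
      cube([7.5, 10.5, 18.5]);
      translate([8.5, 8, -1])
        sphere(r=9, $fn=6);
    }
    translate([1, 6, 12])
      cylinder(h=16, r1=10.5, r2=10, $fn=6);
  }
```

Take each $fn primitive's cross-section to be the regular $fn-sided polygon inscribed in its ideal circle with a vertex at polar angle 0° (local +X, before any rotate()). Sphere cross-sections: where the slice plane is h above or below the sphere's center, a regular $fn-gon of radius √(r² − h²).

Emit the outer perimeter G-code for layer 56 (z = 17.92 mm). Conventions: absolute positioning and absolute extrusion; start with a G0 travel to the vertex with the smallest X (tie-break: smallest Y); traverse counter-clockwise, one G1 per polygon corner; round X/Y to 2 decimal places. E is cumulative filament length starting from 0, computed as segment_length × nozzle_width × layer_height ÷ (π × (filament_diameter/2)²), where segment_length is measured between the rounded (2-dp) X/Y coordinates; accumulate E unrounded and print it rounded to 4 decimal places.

At z = 17.92 mm: the cube is present — its section is the full 7.5×10.5 rectangle; the sphere at (8.5, 8) is not intersected at this z (|z−center|=18.920 > r=9); After the difference (first − rest): none of the subtracted shapes is present at this height, so the 7.5×10.5 cube is unchanged — 1 connected region; the cone at (1, 6) contributes a regular 6-gon of circumradius 10.315 (interpolated between r1=10.5 and r2=10 at t=0.370); Combining (union): that combined region lies entirely inside the cone at (1, 6), so the union is just the cone at (1, 6) — 1 connected region; (whole slice rotated 5° about Z — lengths, areas and connectivity unchanged). The outline is a single polygon with 6 vertices. Extrusion per mm of travel: 0.8 × 0.32 / (π × 0.875²) = 0.106432. Accumulating E over each segment gives final E = 6.5861.

G0 X-9.80 Y5.17 Z17.92
G1 X-3.89 Y-3.28 E1.0975
G1 X6.39 Y-2.39 E2.1957
G1 X10.75 Y6.96 E3.2937
G1 X4.83 Y15.41 E4.3918
G1 X-5.44 Y14.51 E5.4891
G1 X-9.80 Y5.17 E6.5861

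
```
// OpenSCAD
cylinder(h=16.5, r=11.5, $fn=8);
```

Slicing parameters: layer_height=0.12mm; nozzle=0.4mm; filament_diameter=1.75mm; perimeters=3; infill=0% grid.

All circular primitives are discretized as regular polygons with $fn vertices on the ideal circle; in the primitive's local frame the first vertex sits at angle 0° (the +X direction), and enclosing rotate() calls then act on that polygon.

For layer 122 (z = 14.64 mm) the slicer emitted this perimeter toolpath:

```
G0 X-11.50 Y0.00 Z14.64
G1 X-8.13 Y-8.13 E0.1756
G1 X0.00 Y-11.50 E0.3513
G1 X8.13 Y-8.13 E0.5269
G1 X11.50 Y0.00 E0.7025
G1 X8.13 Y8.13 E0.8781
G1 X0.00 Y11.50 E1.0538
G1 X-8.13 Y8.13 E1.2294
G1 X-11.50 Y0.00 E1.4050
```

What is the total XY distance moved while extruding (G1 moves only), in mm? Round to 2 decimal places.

70.41 mm

Sum the Euclidean lengths of each G1 segment: total = 70.41 mm.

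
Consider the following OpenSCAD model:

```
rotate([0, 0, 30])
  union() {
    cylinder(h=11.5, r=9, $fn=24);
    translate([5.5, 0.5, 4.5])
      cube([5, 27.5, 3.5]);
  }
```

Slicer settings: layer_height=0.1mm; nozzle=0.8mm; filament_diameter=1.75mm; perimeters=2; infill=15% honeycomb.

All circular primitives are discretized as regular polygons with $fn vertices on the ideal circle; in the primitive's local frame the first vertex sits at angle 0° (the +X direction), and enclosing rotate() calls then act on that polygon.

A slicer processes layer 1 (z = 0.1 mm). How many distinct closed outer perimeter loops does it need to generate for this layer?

At z = 0.1 mm: the r=9 cylinder gives a regular 24-gon of circumradius 9 (constant along its height); the cube at (5.5, 0.5) does not reach this height (z outside [4.5, 8]); Taking the union: only the r=9 cylinder is present, so the union is just that shape — 1 connected region; (whole slice rotated 30° about Z — lengths, areas and connectivity unchanged). The result has 1 disconnected region.

1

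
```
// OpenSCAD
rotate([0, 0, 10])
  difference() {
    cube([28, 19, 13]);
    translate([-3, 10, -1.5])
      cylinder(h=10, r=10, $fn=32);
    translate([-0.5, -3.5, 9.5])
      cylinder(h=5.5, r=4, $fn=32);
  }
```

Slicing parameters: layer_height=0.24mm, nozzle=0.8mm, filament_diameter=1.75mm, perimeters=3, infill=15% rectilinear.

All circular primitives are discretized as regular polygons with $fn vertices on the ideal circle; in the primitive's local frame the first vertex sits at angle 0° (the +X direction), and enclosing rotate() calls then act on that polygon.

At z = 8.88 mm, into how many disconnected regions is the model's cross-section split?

1

At z = 8.88 mm: the cube (footprint 28×19) is included at this height; the cylinder at (-3, 10) is absent (z outside [-1.5, 8.5]); the cylinder at (-0.5, -3.5) is not intersected at this z (z outside [9.5, 15]); Taking the first minus the rest: none of the subtracted shapes is present at this height, so the 28×19 cube is unchanged — 1 connected region; (whole slice rotated 10° about Z — lengths, areas and connectivity unchanged). The result has 1 disconnected region.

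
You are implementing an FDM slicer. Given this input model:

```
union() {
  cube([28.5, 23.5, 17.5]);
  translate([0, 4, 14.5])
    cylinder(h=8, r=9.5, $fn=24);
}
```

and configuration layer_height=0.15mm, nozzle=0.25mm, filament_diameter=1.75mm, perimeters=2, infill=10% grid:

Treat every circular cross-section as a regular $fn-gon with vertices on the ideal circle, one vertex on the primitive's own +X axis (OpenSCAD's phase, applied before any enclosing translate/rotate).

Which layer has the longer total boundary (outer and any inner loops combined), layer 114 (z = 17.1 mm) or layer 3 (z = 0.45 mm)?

layer 114 (z = 17.1 mm)

Layer 114 (z = 17.1): the cube (footprint 28.5×23.5) is included at this height (perimeter 104.00 mm); the r=9.5 cylinder at (0, 4) contributes a regular 24-gon of circumradius 9.5 (perimeter = 2·24·9.500·sin(180°/24) = 59.52 mm); Merging all regions: the regions partially overlap (shared area 106.69 mm²), so the edge portions inside another operand are dropped and the merged outline is re-measured after clipping — boundary = 122.45 mm. So its perimeter = 122.45 mm. Layer 3 (z = 0.45): the 28.5×23.5 cube contributes its full rectangle (perimeter 104.00 mm); the cylinder at (0, 4) is not intersected at this z (z outside [14.5, 22.5]); Combining (union): only the 28.5×23.5 cube is present, so the union is just that shape — boundary = 104.00 mm. So its perimeter = 104.00 mm. Layer 114 is larger (122.45 vs 104.00 mm).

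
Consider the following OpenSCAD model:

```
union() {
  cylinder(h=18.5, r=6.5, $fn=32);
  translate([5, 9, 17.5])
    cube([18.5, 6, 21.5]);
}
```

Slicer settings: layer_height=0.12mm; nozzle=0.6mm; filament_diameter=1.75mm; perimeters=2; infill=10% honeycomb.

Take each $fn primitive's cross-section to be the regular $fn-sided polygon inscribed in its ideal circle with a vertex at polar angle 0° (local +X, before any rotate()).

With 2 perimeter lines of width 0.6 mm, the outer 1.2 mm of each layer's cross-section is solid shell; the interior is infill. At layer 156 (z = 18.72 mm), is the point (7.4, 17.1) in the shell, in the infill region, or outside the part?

outside

At z = 18.72 mm: the cylinder does not reach this height (z outside [0, 18.5]); the cube at (5, 9) is present — its section is the full 18.5×6 rectangle; Combining (union): only the 18.5×6 cube at (5, 9) is present, so the union is just that shape — 1 connected region. Overall, the cross-section is a single solid region. The nearest boundary edge runs (23.50, 15.00)→(5.00, 15.00); distance from the point to it = 2.10 mm. The point is not inside any of the regions above, so it lies outside the cross-section (2.10 mm from the nearest boundary).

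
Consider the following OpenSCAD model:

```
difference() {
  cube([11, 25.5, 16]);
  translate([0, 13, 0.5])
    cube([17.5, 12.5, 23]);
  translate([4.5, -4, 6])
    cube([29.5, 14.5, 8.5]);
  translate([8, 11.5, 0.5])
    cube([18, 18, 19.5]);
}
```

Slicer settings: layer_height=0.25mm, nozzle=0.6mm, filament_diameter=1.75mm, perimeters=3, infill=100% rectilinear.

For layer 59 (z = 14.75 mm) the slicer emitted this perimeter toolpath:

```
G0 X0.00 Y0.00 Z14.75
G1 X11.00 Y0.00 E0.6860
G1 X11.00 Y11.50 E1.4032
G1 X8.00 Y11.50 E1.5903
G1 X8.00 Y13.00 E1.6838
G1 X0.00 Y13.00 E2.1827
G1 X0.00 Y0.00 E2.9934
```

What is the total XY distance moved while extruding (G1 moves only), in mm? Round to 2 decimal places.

Sum the Euclidean lengths of each G1 segment: total = 48.00 mm.

48.00 mm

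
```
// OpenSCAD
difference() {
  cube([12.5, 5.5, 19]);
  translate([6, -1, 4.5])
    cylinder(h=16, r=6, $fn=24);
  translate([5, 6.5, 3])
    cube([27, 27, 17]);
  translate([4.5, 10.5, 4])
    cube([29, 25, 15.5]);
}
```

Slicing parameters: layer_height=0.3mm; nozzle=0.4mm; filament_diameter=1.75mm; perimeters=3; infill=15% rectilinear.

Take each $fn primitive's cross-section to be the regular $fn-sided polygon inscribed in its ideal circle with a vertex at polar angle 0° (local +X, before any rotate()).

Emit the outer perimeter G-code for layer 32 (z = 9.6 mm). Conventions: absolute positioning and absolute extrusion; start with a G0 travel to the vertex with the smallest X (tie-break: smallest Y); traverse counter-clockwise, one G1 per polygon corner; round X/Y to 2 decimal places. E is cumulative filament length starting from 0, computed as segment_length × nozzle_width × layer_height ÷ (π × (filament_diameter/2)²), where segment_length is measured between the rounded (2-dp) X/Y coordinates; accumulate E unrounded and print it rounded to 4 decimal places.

G0 X0.00 Y0.00 Z9.60
G1 X0.13 Y0.00 E0.0065
G1 X0.20 Y0.55 E0.0341
G1 X0.80 Y2.00 E0.1124
G1 X1.76 Y3.24 E0.1907
G1 X3.00 Y4.20 E0.2689
G1 X4.45 Y4.80 E0.3472
G1 X6.00 Y5.00 E0.4252
G1 X7.55 Y4.80 E0.5031
G1 X9.00 Y4.20 E0.5814
G1 X10.24 Y3.24 E0.6597
G1 X11.20 Y2.00 E0.7379
G1 X11.80 Y0.55 E0.8162
G1 X11.87 Y0.00 E0.8439
G1 X12.50 Y0.00 E0.8753
G1 X12.50 Y5.50 E1.1497
G1 X0.00 Y5.50 E1.7733
G1 X0.00 Y0.00 E2.0477

At z = 9.6 mm: the cube (footprint 12.5×5.5) is included at this height; the cylinder at (6, -1): section is a regular 24-gon, circumradius r=6; the cube at (5, 6.5) is present — its section is the full 27×27 rectangle; the cube at (4.5, 10.5) is present — its section is the full 29×25 rectangle; Taking the first minus the rest: starting from the 12.5×5.5 cube, the r=6 cylinder at (6, -1) partially overlaps it — only the 44.04 mm² overlap (of its 111.81 mm²) is removed, clipping the outline; the 27×27 cube at (5, 6.5) misses the remaining region (no effect); the 29×25 cube at (4.5, 10.5) misses the remaining region (no effect) — 1 connected region. The outline is a single polygon with 17 vertices. Extrusion per mm of travel: 0.4 × 0.3 / (π × 0.875²) = 0.049890. Accumulating E over each segment gives final E = 2.0477.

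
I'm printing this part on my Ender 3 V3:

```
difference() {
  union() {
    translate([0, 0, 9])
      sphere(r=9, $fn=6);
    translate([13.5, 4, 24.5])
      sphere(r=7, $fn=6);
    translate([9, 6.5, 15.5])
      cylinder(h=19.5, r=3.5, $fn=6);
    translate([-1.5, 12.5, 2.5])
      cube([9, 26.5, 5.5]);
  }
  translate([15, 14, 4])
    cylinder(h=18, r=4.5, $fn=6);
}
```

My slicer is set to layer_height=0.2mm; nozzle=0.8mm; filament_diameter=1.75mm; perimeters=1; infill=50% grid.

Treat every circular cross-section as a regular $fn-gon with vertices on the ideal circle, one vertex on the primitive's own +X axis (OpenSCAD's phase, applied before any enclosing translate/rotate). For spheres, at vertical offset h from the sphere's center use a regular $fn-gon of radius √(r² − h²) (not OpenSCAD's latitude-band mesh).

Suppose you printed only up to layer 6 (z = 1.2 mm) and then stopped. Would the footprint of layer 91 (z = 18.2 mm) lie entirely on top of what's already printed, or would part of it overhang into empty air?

Compare the two slices. At z = 1.2: the sphere: section is a regular 6-gon, circumradius = √(r²−h²) = √(9²−7.8²) = 4.490 (area = (6/2)·4.490²·sin(360°/6) = 52.38 mm²); the sphere at (13.5, 4) is absent (|z−center|=23.300 > r=7); the cylinder at (9, 6.5) is absent (z outside [15.5, 35]); the cube at (-1.5, 12.5) is not intersected at this z (z outside [2.5, 8]); Combining (union): only the r=9 sphere is present, so the union is just that shape — area = 52.38 mm²; the cylinder at (15, 14) does not reach this height (z outside [4, 22]); After the difference (first − rest): none of the subtracted shapes is present at this height, so that combined region is unchanged — area = 52.38 mm². At z = 18.2: the sphere is not intersected at this z (|z−center|=9.200 > r=9); the r=7 sphere at (13.5, 4) slices to a regular 6-gon of circumradius 3.051 (√(r²−h²) with h=6.3 from center) (area = (6/2)·3.051²·sin(360°/6) = 24.19 mm²); the r=3.5 cylinder at (9, 6.5) gives a regular 6-gon of circumradius 3.5 (constant along its height) (area = (6/2)·3.500²·sin(360°/6) = 31.83 mm²); the cube at (-1.5, 12.5) does not reach this height (z outside [2.5, 8]); Taking the union: the regions partially overlap — summed areas 56.01 mm² minus the doubly-counted overlap 1.75 mm² gives 54.26 mm² — area = 54.26 mm²; the cylinder at (15, 14): section is a regular 6-gon, circumradius r=4.5 (area = (6/2)·4.500²·sin(360°/6) = 52.61 mm²); Taking the first minus the rest: starting from that combined region (54.26 mm²), the r=4.5 cylinder at (15, 14) misses the remaining region (no effect) — area = 54.26 mm². Checking containment: at z = 18.2 the cross-section extends beyond the z = 1.2 cross-section by about 54.26 mm².

part overhangs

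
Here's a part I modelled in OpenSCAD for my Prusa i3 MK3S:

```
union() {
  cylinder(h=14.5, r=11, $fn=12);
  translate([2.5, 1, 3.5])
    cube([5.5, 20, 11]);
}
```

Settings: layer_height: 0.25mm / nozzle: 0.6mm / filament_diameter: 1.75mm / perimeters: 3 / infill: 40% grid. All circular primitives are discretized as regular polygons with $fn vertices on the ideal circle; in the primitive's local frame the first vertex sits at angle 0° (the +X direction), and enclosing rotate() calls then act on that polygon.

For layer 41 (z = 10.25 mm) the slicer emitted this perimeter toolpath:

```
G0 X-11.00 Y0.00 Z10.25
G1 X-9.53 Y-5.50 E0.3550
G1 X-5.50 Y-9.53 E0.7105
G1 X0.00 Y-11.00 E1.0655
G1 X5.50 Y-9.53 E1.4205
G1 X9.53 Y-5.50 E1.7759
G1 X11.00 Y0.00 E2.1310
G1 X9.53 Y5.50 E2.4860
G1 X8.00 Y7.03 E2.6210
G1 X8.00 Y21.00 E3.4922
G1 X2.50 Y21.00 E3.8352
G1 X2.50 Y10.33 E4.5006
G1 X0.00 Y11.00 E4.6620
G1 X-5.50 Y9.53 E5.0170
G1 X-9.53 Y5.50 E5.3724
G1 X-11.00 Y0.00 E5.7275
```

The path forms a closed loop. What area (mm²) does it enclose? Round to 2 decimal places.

Apply the shoelace formula to the sequence of (X, Y) vertices; enclosed area = 428.15 mm².

428.15 mm²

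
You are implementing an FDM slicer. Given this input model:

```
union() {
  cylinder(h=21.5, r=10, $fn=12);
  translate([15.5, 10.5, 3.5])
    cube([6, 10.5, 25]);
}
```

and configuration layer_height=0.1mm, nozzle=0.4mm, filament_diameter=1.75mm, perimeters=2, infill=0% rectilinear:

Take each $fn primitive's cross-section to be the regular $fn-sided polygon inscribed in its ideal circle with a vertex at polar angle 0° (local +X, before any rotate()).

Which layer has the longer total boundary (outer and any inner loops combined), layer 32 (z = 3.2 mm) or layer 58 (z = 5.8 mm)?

layer 58 (z = 5.8 mm)

Layer 32 (z = 3.2): the cylinder: section is a regular 12-gon, circumradius r=10 (perimeter = 2·12·10.000·sin(180°/12) = 62.12 mm); the cube at (15.5, 10.5) does not reach this height (z outside [3.5, 28.5]); Combining (union): only the r=10 cylinder is present, so the union is just that shape — boundary = 62.12 mm. So its perimeter = 62.12 mm. Layer 58 (z = 5.8): the r=10 cylinder contributes a regular 12-gon of circumradius 10 (perimeter = 2·12·10.000·sin(180°/12) = 62.12 mm); the cube at (15.5, 10.5) is present — its section is the full 6×10.5 rectangle (perimeter 33.00 mm); Combining (union): the 2 present regions are separate (no shared area or edge), so areas and boundary lengths simply add and each stays a separate island — boundary = 95.12 mm. So its perimeter = 95.12 mm. Layer 58 is larger (95.12 vs 62.12 mm).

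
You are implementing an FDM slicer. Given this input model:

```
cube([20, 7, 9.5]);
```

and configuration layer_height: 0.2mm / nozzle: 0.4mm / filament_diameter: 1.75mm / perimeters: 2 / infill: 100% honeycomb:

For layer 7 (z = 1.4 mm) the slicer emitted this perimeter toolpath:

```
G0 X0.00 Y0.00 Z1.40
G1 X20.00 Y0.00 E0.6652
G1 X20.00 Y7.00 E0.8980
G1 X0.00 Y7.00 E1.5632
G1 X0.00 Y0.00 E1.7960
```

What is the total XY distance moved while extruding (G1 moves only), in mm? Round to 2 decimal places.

54.00 mm

Sum the Euclidean lengths of each G1 segment: total = 54.00 mm.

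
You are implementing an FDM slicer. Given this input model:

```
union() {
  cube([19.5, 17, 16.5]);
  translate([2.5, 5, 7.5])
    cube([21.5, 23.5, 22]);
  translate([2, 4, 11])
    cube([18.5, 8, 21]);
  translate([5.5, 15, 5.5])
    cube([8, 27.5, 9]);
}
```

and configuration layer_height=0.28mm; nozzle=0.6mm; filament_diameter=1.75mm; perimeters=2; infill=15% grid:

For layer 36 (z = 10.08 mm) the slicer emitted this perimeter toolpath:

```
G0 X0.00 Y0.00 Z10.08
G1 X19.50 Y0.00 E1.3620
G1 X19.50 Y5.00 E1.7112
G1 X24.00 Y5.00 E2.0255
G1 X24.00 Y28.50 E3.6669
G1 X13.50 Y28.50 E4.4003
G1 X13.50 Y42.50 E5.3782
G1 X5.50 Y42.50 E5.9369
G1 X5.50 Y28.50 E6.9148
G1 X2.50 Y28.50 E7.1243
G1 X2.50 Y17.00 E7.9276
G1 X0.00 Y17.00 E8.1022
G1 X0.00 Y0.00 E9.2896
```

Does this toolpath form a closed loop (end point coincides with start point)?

yes

Start point (G0): (0.00, 0.00). End point (last G1): the path returns to the start — closed.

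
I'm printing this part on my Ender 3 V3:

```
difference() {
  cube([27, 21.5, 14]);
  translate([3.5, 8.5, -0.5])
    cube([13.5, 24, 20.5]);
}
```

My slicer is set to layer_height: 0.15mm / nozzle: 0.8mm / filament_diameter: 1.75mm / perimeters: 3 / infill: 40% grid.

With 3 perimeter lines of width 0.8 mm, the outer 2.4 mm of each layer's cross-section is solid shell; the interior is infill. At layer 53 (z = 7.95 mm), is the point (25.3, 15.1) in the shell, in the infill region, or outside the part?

shell

At z = 7.95 mm: the cube (footprint 27×21.5) is included at this height; the 13.5×24 cube at (3.5, 8.5) contributes its full rectangle; After the difference (first − rest): starting from the 27×21.5 cube, the 13.5×24 cube at (3.5, 8.5) partially overlaps it — only the 175.50 mm² overlap (of its 324.00 mm²) is removed, clipping the outline — 1 connected region. Overall, the cross-section is a single solid region. The nearest boundary edge runs (27.00, 21.50)→(27.00, 0.00); distance from the point to it = 1.70 mm. The point is inside the cross-section, 1.70 mm from the nearest boundary — within the 2.4 mm shell band (3 × 0.8).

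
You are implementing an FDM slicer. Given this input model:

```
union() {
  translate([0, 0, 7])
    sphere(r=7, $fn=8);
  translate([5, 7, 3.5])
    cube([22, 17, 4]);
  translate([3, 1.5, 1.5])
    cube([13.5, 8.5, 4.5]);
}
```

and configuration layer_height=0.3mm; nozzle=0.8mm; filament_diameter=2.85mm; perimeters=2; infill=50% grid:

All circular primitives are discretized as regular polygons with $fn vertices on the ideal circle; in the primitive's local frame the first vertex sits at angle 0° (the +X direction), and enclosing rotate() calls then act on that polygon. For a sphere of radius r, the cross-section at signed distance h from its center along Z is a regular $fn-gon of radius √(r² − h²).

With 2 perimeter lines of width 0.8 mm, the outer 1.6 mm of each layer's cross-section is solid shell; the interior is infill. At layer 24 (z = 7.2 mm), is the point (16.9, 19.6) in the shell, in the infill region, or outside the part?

infill

At z = 7.2 mm: the r=7 sphere contributes a regular 8-gon of circumradius √(7²−0.2²) = 6.997; the cube at (5, 7) (footprint 22×17) is included at this height; the cube at (3, 1.5) does not reach this height (z outside [1.5, 6]); Merging all regions: the 2 present regions are separate (no shared area or edge), so areas and boundary lengths simply add and each stays a separate island — 2 connected regions. Overall, the cross-section has 2 separate islands. The nearest boundary edge runs (5.00, 24.00)→(27.00, 24.00); distance from the point to it = 4.40 mm. (Shell/infill is judged within the island containing the point — the largest one.) The point is inside the cross-section and 4.40 mm from the nearest boundary — more than the 1.6 mm shell width (2 × 0.8), so it's in the infill interior.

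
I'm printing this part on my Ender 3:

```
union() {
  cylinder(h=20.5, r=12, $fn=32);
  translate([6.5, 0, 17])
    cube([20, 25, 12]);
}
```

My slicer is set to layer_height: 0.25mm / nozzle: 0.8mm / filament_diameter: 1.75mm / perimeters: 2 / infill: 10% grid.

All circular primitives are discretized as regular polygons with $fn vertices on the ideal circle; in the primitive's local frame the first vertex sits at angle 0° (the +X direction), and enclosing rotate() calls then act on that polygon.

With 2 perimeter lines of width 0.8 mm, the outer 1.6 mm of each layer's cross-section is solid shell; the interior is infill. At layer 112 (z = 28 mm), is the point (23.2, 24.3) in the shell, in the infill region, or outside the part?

At z = 28 mm: the cylinder is not intersected at this z (z outside [0, 20.5]); the 20×25 cube at (6.5, 0) contributes its full rectangle; Merging all regions: only the 20×25 cube at (6.5, 0) is present, so the union is just that shape — 1 connected region. Overall, the cross-section is a single solid region. The nearest boundary edge runs (26.50, 25.00)→(6.50, 25.00); distance from the point to it = 0.70 mm. The point is inside the cross-section, 0.70 mm from the nearest boundary — within the 1.6 mm shell band (2 × 0.8).

shell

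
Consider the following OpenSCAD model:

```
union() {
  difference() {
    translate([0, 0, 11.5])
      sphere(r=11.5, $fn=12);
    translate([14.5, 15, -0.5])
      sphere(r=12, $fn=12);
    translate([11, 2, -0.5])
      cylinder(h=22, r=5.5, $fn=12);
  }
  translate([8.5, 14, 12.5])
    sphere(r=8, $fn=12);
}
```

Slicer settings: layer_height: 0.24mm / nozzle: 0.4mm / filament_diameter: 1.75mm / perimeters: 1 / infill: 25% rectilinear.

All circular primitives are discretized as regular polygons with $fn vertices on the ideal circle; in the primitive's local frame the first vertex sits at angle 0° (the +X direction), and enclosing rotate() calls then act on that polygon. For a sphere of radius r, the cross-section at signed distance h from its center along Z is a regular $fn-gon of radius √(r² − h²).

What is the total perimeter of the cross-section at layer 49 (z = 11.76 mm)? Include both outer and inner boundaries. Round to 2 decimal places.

At z = 11.76 mm: the sphere: section is a regular 12-gon, circumradius = √(r²−h²) = √(11.5²−0.26²) = 11.497 (perimeter = 2·12·11.497·sin(180°/12) = 71.42 mm); the sphere at (14.5, 15) does not reach this height (|z−center|=12.260 > r=12); the r=5.5 cylinder at (11, 2) gives a regular 12-gon of circumradius 5.5 (constant along its height) (perimeter = 2·12·5.500·sin(180°/12) = 34.16 mm); Subtracting the remaining from the first: starting from the r=11.5 sphere, the r=5.5 cylinder at (11, 2) partially overlaps it — only the 41.39 mm² overlap (of its 90.75 mm²) is removed, clipping the outline — boundary = 74.69 mm; the r=8 sphere at (8.5, 14) contributes a regular 12-gon of circumradius √(8²−0.74²) = 7.966 (perimeter = 2·12·7.966·sin(180°/12) = 49.48 mm); Combining (union): the regions partially overlap (shared area 15.95 mm²), so the edge portions inside another operand are dropped and the merged outline is re-measured after clipping — boundary = 105.33 mm. Overall, the cross-section is a single solid region. Total boundary length (outer) = 105.33 mm.

105.33 mm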